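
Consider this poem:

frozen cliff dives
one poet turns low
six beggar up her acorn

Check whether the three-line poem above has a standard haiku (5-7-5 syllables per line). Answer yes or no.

No

Line 1: frozen (2), cliff (1), dives (1) → 4 (expected 5)
Line 2: one (1), poet (2), turns (1), low (1) → 5 (expected 7)
Line 3: six (1), beggar (2), up (1), her (1), acorn (2) → 7 (expected 5)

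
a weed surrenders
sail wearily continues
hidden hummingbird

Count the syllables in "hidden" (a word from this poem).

"hidden" has 2 syllables.

2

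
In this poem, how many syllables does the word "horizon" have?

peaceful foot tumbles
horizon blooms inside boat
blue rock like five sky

3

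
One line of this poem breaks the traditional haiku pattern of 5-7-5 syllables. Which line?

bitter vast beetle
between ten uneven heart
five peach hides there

Line 1: bitter (2), vast (1), beetle (2) → 5 ✓
Line 2: between (2), ten (1), uneven (3), heart (1) → 7 ✓
Line 3: five (1), peach (1), hides (1), there (1) → 4 (expected 5)

The third line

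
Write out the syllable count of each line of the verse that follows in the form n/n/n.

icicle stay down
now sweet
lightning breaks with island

5/2/6

Line 1: icicle (3), stay (1), down (1) → 5
Line 2: now (1), sweet (1) → 2
Line 3: lightning (2), breaks (1), with (1), island (2) → 6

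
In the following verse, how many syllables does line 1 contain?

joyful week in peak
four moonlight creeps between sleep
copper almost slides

5

Line 1: joyful (2), week (1), in (1), peak (1) → 5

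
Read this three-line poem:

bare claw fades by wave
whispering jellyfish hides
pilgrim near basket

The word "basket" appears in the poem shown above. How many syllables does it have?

2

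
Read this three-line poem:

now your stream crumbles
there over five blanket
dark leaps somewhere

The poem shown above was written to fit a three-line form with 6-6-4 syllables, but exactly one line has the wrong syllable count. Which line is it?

The first line

Line 1: "now your stream crumbles": 1+1+1+2 = 5 (expected 6)
Line 2: "there over five blanket": 1+2+1+2 = 6 ✓
Line 3: "dark leaps somewhere": 1+1+2 = 4 ✓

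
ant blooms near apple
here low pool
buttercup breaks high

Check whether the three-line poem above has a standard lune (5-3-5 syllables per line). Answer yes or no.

Line 1: ant (1), blooms (1), near (1), apple (2) → 5 ✓
Line 2: here (1), low (1), pool (1) → 3 ✓
Line 3: buttercup (3), breaks (1), high (1) → 5 ✓

Yes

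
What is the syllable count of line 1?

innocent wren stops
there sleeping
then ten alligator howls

Line 1: innocent(3) + wren(1) + stops(1) = 5

5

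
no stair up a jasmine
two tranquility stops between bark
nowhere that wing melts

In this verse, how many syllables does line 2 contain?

9

Line 2: two(1) + tranquility(4) + stops(1) + between(2) + bark(1) = 9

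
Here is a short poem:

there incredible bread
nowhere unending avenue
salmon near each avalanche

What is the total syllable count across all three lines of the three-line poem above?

Line 1: there (1), incredible (4), bread (1) → 6
Line 2: nowhere (2), unending (3), avenue (3) → 8
Line 3: salmon (2), near (1), each (1), avalanche (3) → 7
Total: 6 + 8 + 7 = 21

21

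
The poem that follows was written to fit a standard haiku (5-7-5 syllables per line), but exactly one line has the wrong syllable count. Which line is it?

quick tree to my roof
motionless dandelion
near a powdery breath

Line 1: "quick tree to my roof": 1+1+1+1+1 = 5 ✓
Line 2: "motionless dandelion": 3+4 = 7 ✓
Line 3: "near a powdery breath": 1+1+3+1 = 6 (expected 5)

The third line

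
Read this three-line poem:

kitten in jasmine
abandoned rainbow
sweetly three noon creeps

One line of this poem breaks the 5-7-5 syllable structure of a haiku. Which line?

Line 1: kitten (2), in (1), jasmine (2) → 5 ✓
Line 2: abandoned (3), rainbow (2) → 5 (expected 7)
Line 3: sweetly (2), three (1), noon (1), creeps (1) → 5 ✓

The second line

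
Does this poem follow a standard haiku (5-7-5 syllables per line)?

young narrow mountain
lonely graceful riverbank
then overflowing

Yes

Line 1: young(1) + narrow(2) + mountain(2) = 5 ✓
Line 2: lonely(2) + graceful(2) + riverbank(3) = 7 ✓
Line 3: then(1) + overflowing(4) = 5 ✓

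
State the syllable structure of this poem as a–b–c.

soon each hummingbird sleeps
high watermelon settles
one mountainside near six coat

6–7–7

Line 1: soon(1) + each(1) + hummingbird(3) + sleeps(1) = 6
Line 2: high(1) + watermelon(4) + settles(2) = 7
Line 3: one(1) + mountainside(3) + near(1) + six(1) + coat(1) = 7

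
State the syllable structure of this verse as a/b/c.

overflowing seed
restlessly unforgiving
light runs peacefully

5/7/5

Line 1: overflowing(4) + seed(1) = 5
Line 2: restlessly(3) + unforgiving(4) = 7
Line 3: light(1) + runs(1) + peacefully(3) = 5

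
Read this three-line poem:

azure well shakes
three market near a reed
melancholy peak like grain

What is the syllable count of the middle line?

The middle line: "three market near a reed": 1+2+1+1+1 = 6

6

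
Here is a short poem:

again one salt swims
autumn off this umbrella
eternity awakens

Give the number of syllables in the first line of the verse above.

5

The first line: "again one salt swims": 2+1+1+1 = 5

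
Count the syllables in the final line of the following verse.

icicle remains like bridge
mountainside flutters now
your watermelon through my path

The final line: "your watermelon through my path": 1+4+1+1+1 = 8

8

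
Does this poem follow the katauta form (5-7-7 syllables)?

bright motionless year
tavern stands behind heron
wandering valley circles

Yes

Line 1: bright(1) + motionless(3) + year(1) = 5 ✓
Line 2: tavern(2) + stands(1) + behind(2) + heron(2) = 7 ✓
Line 3: wandering(3) + valley(2) + circles(2) = 7 ✓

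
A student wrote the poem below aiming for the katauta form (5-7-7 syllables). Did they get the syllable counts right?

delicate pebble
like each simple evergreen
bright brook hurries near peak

No

Line 1: delicate (3), pebble (2) → 5 ✓
Line 2: like (1), each (1), simple (2), evergreen (3) → 7 ✓
Line 3: bright (1), brook (1), hurries (2), near (1), peak (1) → 6 (expected 7)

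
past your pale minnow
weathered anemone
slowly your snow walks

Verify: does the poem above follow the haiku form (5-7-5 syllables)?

No

Line 1: past (1), your (1), pale (1), minnow (2) → 5 ✓
Line 2: weathered (2), anemone (4) → 6 (expected 7)
Line 3: slowly (2), your (1), snow (1), walks (1) → 5 ✓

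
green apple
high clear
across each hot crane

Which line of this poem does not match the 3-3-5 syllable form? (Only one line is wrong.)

Line 1: green (1), apple (2) → 3 ✓
Line 2: high (1), clear (1) → 2 (expected 3)
Line 3: across (2), each (1), hot (1), crane (1) → 5 ✓

The second line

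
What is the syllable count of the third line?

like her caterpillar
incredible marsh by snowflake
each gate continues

5

The third line: each(1) + gate(1) + continues(3) = 5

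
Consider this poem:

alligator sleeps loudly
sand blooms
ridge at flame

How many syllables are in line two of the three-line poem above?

2

Line two: "sand blooms": 1+1 = 2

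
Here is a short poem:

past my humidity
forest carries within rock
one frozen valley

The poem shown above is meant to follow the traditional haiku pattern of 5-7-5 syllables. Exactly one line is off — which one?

Line 1

Line 1: past(1) + my(1) + humidity(4) = 6 (expected 5)
Line 2: forest(2) + carries(2) + within(2) + rock(1) = 7 ✓
Line 3: one(1) + frozen(2) + valley(2) = 5 ✓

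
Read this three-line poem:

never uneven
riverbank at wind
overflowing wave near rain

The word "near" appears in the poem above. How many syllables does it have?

1

"near" has 1 syllable.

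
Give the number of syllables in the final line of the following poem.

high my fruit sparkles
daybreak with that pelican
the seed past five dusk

The final line: the(1) + seed(1) + past(1) + five(1) + dusk(1) = 5

5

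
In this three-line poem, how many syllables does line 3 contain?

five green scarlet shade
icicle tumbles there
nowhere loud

Line 3: nowhere (2), loud (1) → 3

3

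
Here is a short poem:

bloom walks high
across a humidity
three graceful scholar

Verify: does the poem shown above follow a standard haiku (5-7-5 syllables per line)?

Line 1: "bloom walks high": 1+1+1 = 3 (expected 5)
Line 2: "across a humidity": 2+1+4 = 7 ✓
Line 3: "three graceful scholar": 1+2+2 = 5 ✓

No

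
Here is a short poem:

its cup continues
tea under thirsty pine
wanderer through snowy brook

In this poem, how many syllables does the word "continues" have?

3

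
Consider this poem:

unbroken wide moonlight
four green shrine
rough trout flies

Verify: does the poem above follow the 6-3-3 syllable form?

Yes

Line 1: unbroken(3) + wide(1) + moonlight(2) = 6 ✓
Line 2: four(1) + green(1) + shrine(1) = 3 ✓
Line 3: rough(1) + trout(1) + flies(1) = 3 ✓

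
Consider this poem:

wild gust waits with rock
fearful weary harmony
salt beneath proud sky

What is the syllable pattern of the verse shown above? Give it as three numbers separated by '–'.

Line 1: "wild gust waits with rock": 1+1+1+1+1 = 5
Line 2: "fearful weary harmony": 2+2+3 = 7
Line 3: "salt beneath proud sky": 1+2+1+1 = 5

5–7–5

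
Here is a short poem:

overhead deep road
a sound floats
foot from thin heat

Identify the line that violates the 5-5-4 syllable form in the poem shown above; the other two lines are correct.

Line 1: overhead(3) + deep(1) + road(1) = 5 ✓
Line 2: a(1) + sound(1) + floats(1) = 3 (expected 5)
Line 3: foot(1) + from(1) + thin(1) + heat(1) = 4 ✓

The second line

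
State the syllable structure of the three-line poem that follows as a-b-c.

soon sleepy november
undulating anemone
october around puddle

6-8-7

Line 1: soon(1) + sleepy(2) + november(3) = 6
Line 2: undulating(4) + anemone(4) = 8
Line 3: october(3) + around(2) + puddle(2) = 7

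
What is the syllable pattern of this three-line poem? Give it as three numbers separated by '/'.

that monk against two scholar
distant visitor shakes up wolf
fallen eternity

Line 1: that (1), monk (1), against (2), two (1), scholar (2) → 7
Line 2: distant (2), visitor (3), shakes (1), up (1), wolf (1) → 8
Line 3: fallen (2), eternity (4) → 6

7/8/6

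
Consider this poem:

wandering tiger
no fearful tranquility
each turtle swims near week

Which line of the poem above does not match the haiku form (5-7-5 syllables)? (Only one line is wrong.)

The third line

Line 1: "wandering tiger": 3+2 = 5 ✓
Line 2: "no fearful tranquility": 1+2+4 = 7 ✓
Line 3: "each turtle swims near week": 1+2+1+1+1 = 6 (expected 5)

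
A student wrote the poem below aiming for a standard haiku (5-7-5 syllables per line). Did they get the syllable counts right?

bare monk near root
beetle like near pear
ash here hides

Line 1: "bare monk near root": 1+1+1+1 = 4 (expected 5)
Line 2: "beetle like near pear": 2+1+1+1 = 5 (expected 7)
Line 3: "ash here hides": 1+1+1 = 3 (expected 5)

No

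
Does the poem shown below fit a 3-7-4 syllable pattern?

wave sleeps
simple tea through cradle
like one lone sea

No

Line 1: "wave sleeps": 1+1 = 2 (expected 3)
Line 2: "simple tea through cradle": 2+1+1+2 = 6 (expected 7)
Line 3: "like one lone sea": 1+1+1+1 = 4 ✓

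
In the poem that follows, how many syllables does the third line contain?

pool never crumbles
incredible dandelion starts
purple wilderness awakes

The third line: purple(2) + wilderness(3) + awakes(2) = 7

7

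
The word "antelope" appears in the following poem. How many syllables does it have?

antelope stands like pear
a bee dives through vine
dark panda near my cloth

"antelope" has 3 syllables.

3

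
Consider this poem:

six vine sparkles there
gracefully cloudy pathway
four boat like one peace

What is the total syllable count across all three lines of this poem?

Line 1: six(1) + vine(1) + sparkles(2) + there(1) = 5
Line 2: gracefully(3) + cloudy(2) + pathway(2) = 7
Line 3: four(1) + boat(1) + like(1) + one(1) + peace(1) = 5
Total: 5 + 7 + 5 = 17

17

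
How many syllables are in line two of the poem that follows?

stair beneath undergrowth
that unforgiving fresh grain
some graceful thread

Line two: that (1), unforgiving (4), fresh (1), grain (1) → 7

7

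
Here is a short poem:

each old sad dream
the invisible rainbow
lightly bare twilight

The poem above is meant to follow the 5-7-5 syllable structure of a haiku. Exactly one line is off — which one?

Line 1

Line 1: each (1), old (1), sad (1), dream (1) → 4 (expected 5)
Line 2: the (1), invisible (4), rainbow (2) → 7 ✓
Line 3: lightly (2), bare (1), twilight (2) → 5 ✓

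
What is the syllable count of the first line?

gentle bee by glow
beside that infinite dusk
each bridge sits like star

The first line: "gentle bee by glow": 2+1+1+1 = 5

5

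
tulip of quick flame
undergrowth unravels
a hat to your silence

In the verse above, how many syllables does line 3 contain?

6

Line 3: a (1), hat (1), to (1), your (1), silence (2) → 6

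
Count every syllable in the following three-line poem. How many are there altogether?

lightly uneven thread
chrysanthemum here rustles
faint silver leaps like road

Line 1: "lightly uneven thread": 2+3+1 = 6
Line 2: "chrysanthemum here rustles": 4+1+2 = 7
Line 3: "faint silver leaps like road": 1+2+1+1+1 = 6
Total: 6 + 7 + 6 = 19

19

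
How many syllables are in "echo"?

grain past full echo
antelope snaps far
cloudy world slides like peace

2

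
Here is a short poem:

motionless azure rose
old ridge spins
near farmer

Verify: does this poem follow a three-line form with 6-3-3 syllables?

Yes

Line 1: motionless(3) + azure(2) + rose(1) = 6 ✓
Line 2: old(1) + ridge(1) + spins(1) = 3 ✓
Line 3: near(1) + farmer(2) = 3 ✓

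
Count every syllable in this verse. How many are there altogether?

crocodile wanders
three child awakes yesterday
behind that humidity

Line 1: "crocodile wanders": 3+2 = 5
Line 2: "three child awakes yesterday": 1+1+2+3 = 7
Line 3: "behind that humidity": 2+1+4 = 7
Total: 5 + 7 + 7 = 19

19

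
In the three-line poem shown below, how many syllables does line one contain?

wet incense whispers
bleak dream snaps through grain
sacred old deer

Line one: "wet incense whispers": 1+2+2 = 5

5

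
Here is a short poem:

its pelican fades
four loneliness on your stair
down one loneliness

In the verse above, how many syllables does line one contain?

5

Line one: "its pelican fades": 1+3+1 = 5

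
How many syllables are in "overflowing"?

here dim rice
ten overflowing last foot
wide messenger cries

4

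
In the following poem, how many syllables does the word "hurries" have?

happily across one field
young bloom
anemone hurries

"hurries" has 2 syllables.

2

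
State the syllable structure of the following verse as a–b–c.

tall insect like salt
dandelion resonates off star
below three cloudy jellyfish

5–9–8

Line 1: tall (1), insect (2), like (1), salt (1) → 5
Line 2: dandelion (4), resonates (3), off (1), star (1) → 9
Line 3: below (2), three (1), cloudy (2), jellyfish (3) → 8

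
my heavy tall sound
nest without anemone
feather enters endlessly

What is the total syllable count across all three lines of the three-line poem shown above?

19

Line 1: my(1) + heavy(2) + tall(1) + sound(1) = 5
Line 2: nest(1) + without(2) + anemone(4) = 7
Line 3: feather(2) + enters(2) + endlessly(3) = 7
Total: 5 + 7 + 7 = 19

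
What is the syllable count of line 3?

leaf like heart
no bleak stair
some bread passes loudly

Line 3: "some bread passes loudly": 1+1+2+2 = 6

6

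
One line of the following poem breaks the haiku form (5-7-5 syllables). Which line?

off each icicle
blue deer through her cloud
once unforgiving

Line 1: "off each icicle": 1+1+3 = 5 ✓
Line 2: "blue deer through her cloud": 1+1+1+1+1 = 5 (expected 7)
Line 3: "once unforgiving": 1+4 = 5 ✓

Line 2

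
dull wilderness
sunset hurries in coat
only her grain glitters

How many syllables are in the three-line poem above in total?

16

Line 1: dull(1) + wilderness(3) = 4
Line 2: sunset(2) + hurries(2) + in(1) + coat(1) = 6
Line 3: only(2) + her(1) + grain(1) + glitters(2) = 6
Total: 4 + 6 + 6 = 16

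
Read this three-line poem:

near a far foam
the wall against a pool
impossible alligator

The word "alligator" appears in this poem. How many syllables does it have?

"alligator" has 4 syllables.

4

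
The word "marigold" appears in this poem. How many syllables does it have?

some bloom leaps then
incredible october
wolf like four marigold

"marigold" has 3 syllables.

3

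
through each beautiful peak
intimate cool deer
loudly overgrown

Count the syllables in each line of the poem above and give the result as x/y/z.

6/5/5

Line 1: "through each beautiful peak": 1+1+3+1 = 6
Line 2: "intimate cool deer": 3+1+1 = 5
Line 3: "loudly overgrown": 2+3 = 5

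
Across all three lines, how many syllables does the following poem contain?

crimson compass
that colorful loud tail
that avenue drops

15

Line 1: crimson (2), compass (2) → 4
Line 2: that (1), colorful (3), loud (1), tail (1) → 6
Line 3: that (1), avenue (3), drops (1) → 5
Total: 4 + 6 + 5 = 15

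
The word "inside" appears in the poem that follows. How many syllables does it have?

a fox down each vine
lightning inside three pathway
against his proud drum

2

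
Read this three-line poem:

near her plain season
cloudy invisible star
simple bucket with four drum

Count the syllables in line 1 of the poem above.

5

Line 1: near (1), her (1), plain (1), season (2) → 5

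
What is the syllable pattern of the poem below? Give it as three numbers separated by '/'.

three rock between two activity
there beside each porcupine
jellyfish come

Line 1: three(1) + rock(1) + between(2) + two(1) + activity(4) = 9
Line 2: there(1) + beside(2) + each(1) + porcupine(3) = 7
Line 3: jellyfish(3) + come(1) = 4

9/7/4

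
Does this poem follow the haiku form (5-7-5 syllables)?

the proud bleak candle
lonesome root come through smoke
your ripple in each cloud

Line 1: the (1), proud (1), bleak (1), candle (2) → 5 ✓
Line 2: lonesome (2), root (1), come (1), through (1), smoke (1) → 6 (expected 7)
Line 3: your (1), ripple (2), in (1), each (1), cloud (1) → 6 (expected 5)

No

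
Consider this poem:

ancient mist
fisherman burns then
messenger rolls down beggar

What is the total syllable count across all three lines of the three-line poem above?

15

Line 1: ancient (2), mist (1) → 3
Line 2: fisherman (3), burns (1), then (1) → 5
Line 3: messenger (3), rolls (1), down (1), beggar (2) → 7
Total: 3 + 5 + 7 = 15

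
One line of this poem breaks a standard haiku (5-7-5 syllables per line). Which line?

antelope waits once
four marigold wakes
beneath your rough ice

Line 1: antelope (3), waits (1), once (1) → 5 ✓
Line 2: four (1), marigold (3), wakes (1) → 5 (expected 7)
Line 3: beneath (2), your (1), rough (1), ice (1) → 5 ✓

The second line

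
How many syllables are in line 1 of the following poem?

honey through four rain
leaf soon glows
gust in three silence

Line 1: honey (2), through (1), four (1), rain (1) → 5

5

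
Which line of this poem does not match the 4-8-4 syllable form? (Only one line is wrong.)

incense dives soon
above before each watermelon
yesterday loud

Line 2

Line 1: "incense dives soon": 2+1+1 = 4 ✓
Line 2: "above before each watermelon": 2+2+1+4 = 9 (expected 8)
Line 3: "yesterday loud": 3+1 = 4 ✓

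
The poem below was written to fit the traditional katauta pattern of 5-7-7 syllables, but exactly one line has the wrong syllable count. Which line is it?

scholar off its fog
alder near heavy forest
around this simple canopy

Line 3

Line 1: scholar (2), off (1), its (1), fog (1) → 5 ✓
Line 2: alder (2), near (1), heavy (2), forest (2) → 7 ✓
Line 3: around (2), this (1), simple (2), canopy (3) → 8 (expected 7)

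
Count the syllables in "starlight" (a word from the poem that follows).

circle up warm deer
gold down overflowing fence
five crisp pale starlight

2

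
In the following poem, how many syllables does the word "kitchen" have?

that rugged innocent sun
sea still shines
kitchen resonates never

2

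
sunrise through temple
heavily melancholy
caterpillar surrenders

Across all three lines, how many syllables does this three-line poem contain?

Line 1: sunrise (2), through (1), temple (2) → 5
Line 2: heavily (3), melancholy (4) → 7
Line 3: caterpillar (4), surrenders (3) → 7
Total: 5 + 7 + 7 = 19

19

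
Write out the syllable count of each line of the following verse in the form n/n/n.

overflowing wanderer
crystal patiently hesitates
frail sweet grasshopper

Line 1: "overflowing wanderer": 4+3 = 7
Line 2: "crystal patiently hesitates": 2+3+3 = 8
Line 3: "frail sweet grasshopper": 1+1+3 = 5

7/8/5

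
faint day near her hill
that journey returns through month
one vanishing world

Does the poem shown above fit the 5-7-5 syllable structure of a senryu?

Line 1: "faint day near her hill": 1+1+1+1+1 = 5 ✓
Line 2: "that journey returns through month": 1+2+2+1+1 = 7 ✓
Line 3: "one vanishing world": 1+3+1 = 5 ✓

Yes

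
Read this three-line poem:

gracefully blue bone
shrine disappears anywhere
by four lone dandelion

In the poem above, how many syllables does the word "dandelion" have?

4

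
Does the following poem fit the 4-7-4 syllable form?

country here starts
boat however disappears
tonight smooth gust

Yes

Line 1: country (2), here (1), starts (1) → 4 ✓
Line 2: boat (1), however (3), disappears (3) → 7 ✓
Line 3: tonight (2), smooth (1), gust (1) → 4 ✓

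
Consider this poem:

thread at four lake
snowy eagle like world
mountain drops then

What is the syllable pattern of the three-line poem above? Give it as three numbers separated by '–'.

4–6–4

Line 1: thread(1) + at(1) + four(1) + lake(1) = 4
Line 2: snowy(2) + eagle(2) + like(1) + world(1) = 6
Line 3: mountain(2) + drops(1) + then(1) = 4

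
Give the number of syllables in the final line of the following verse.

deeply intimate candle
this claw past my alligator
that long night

The final line: "that long night": 1+1+1 = 3

3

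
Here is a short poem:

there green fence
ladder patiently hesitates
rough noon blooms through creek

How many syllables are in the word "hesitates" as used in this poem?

3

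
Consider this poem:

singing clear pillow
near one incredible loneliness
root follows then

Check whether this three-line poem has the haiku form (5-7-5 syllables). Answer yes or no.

No

Line 1: singing (2), clear (1), pillow (2) → 5 ✓
Line 2: near (1), one (1), incredible (4), loneliness (3) → 9 (expected 7)
Line 3: root (1), follows (2), then (1) → 4 (expected 5)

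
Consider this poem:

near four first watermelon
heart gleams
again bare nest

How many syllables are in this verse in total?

Line 1: near(1) + four(1) + first(1) + watermelon(4) = 7
Line 2: heart(1) + gleams(1) = 2
Line 3: again(2) + bare(1) + nest(1) = 4
Total: 7 + 2 + 4 = 13

13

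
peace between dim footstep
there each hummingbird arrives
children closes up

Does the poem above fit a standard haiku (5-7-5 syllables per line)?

Line 1: peace (1), between (2), dim (1), footstep (2) → 6 (expected 5)
Line 2: there (1), each (1), hummingbird (3), arrives (2) → 7 ✓
Line 3: children (2), closes (2), up (1) → 5 ✓

No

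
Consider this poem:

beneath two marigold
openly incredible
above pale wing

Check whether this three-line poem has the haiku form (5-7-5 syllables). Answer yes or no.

Line 1: beneath(2) + two(1) + marigold(3) = 6 (expected 5)
Line 2: openly(3) + incredible(4) = 7 ✓
Line 3: above(2) + pale(1) + wing(1) = 4 (expected 5)

No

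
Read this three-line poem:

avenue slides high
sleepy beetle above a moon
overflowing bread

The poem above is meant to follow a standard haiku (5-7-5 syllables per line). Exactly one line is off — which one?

Line 2

Line 1: avenue (3), slides (1), high (1) → 5 ✓
Line 2: sleepy (2), beetle (2), above (2), a (1), moon (1) → 8 (expected 7)
Line 3: overflowing (4), bread (1) → 5 ✓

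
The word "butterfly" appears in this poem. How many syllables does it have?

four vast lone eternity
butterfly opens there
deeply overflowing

3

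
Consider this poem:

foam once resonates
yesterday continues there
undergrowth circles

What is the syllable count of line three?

Line three: "undergrowth circles": 3+2 = 5

5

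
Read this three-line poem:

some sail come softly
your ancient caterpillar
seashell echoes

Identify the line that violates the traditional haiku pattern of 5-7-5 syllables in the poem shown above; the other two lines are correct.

The third line

Line 1: some (1), sail (1), come (1), softly (2) → 5 ✓
Line 2: your (1), ancient (2), caterpillar (4) → 7 ✓
Line 3: seashell (2), echoes (2) → 4 (expected 5)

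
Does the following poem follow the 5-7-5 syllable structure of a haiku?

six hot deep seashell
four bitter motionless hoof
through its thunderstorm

Yes

Line 1: six(1) + hot(1) + deep(1) + seashell(2) = 5 ✓
Line 2: four(1) + bitter(2) + motionless(3) + hoof(1) = 7 ✓
Line 3: through(1) + its(1) + thunderstorm(3) = 5 ✓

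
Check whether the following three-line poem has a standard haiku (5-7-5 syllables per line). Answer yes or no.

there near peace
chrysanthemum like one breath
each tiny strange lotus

No

Line 1: there(1) + near(1) + peace(1) = 3 (expected 5)
Line 2: chrysanthemum(4) + like(1) + one(1) + breath(1) = 7 ✓
Line 3: each(1) + tiny(2) + strange(1) + lotus(2) = 6 (expected 5)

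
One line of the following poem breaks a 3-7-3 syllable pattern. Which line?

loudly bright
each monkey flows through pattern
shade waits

Line 1: loudly(2) + bright(1) = 3 ✓
Line 2: each(1) + monkey(2) + flows(1) + through(1) + pattern(2) = 7 ✓
Line 3: shade(1) + waits(1) = 2 (expected 3)

Line 3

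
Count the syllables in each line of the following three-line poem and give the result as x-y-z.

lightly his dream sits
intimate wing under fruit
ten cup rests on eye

5-7-5

Line 1: lightly (2), his (1), dream (1), sits (1) → 5
Line 2: intimate (3), wing (1), under (2), fruit (1) → 7
Line 3: ten (1), cup (1), rests (1), on (1), eye (1) → 5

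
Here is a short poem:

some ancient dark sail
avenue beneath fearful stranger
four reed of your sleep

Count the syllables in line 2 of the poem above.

Line 2: avenue (3), beneath (2), fearful (2), stranger (2) → 9

9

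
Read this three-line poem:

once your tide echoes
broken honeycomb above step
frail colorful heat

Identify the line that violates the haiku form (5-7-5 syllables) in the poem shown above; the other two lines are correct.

Line 1: once(1) + your(1) + tide(1) + echoes(2) = 5 ✓
Line 2: broken(2) + honeycomb(3) + above(2) + step(1) = 8 (expected 7)
Line 3: frail(1) + colorful(3) + heat(1) = 5 ✓

Line 2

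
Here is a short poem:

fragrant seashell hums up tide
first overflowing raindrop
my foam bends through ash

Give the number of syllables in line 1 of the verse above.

Line 1: "fragrant seashell hums up tide": 2+2+1+1+1 = 7

7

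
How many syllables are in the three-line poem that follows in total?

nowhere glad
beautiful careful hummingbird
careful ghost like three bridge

17

Line 1: "nowhere glad": 2+1 = 3
Line 2: "beautiful careful hummingbird": 3+2+3 = 8
Line 3: "careful ghost like three bridge": 2+1+1+1+1 = 6
Total: 3 + 8 + 6 = 17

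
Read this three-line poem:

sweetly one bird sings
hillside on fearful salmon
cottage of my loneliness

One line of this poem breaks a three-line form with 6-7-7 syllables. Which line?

Line 1

Line 1: sweetly(2) + one(1) + bird(1) + sings(1) = 5 (expected 6)
Line 2: hillside(2) + on(1) + fearful(2) + salmon(2) = 7 ✓
Line 3: cottage(2) + of(1) + my(1) + loneliness(3) = 7 ✓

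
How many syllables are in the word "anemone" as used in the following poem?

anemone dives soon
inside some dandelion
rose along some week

4

"anemone" has 4 syllables.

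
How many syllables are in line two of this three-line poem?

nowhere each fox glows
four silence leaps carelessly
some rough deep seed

Line two: four(1) + silence(2) + leaps(1) + carelessly(3) = 7

7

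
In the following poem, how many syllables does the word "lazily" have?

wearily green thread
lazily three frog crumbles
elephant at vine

3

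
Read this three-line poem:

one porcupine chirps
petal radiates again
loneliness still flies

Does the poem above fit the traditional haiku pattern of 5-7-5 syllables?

Line 1: one (1), porcupine (3), chirps (1) → 5 ✓
Line 2: petal (2), radiates (3), again (2) → 7 ✓
Line 3: loneliness (3), still (1), flies (1) → 5 ✓

Yes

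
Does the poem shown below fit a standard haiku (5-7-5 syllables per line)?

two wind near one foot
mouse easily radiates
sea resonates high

Line 1: "two wind near one foot": 1+1+1+1+1 = 5 ✓
Line 2: "mouse easily radiates": 1+3+3 = 7 ✓
Line 3: "sea resonates high": 1+3+1 = 5 ✓

Yes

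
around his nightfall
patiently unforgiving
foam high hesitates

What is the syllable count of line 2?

Line 2: patiently(3) + unforgiving(4) = 7

7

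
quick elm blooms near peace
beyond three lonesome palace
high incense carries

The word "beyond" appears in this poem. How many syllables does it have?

2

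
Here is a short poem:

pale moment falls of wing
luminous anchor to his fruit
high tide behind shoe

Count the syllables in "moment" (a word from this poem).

"moment" has 2 syllables.

2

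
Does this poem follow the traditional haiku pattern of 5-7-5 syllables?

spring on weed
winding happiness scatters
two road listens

No

Line 1: "spring on weed": 1+1+1 = 3 (expected 5)
Line 2: "winding happiness scatters": 2+3+2 = 7 ✓
Line 3: "two road listens": 1+1+2 = 4 (expected 5)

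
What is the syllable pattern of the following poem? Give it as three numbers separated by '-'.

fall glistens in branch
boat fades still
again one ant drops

5-3-5

Line 1: fall(1) + glistens(2) + in(1) + branch(1) = 5
Line 2: boat(1) + fades(1) + still(1) = 3
Line 3: again(2) + one(1) + ant(1) + drops(1) = 5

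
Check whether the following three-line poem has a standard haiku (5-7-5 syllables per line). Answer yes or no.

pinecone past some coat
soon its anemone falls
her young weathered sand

Yes

Line 1: pinecone(2) + past(1) + some(1) + coat(1) = 5 ✓
Line 2: soon(1) + its(1) + anemone(4) + falls(1) = 7 ✓
Line 3: her(1) + young(1) + weathered(2) + sand(1) = 5 ✓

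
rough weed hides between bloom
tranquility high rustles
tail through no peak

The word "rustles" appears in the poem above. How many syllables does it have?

"rustles" has 2 syllables.

2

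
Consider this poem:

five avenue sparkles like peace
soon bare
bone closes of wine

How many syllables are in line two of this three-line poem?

Line two: soon (1), bare (1) → 2

2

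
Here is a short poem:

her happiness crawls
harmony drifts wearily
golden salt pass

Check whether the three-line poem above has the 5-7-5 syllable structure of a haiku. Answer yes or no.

Line 1: "her happiness crawls": 1+3+1 = 5 ✓
Line 2: "harmony drifts wearily": 3+1+3 = 7 ✓
Line 3: "golden salt pass": 2+1+1 = 4 (expected 5)

No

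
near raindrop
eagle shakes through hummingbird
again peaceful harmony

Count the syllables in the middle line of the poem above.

7

The middle line: "eagle shakes through hummingbird": 2+1+1+3 = 7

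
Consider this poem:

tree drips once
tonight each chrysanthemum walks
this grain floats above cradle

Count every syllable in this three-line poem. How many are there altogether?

Line 1: "tree drips once": 1+1+1 = 3
Line 2: "tonight each chrysanthemum walks": 2+1+4+1 = 8
Line 3: "this grain floats above cradle": 1+1+1+2+2 = 7
Total: 3 + 8 + 7 = 18

18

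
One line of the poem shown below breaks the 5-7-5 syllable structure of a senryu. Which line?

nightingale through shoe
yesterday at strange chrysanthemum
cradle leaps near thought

Line 2

Line 1: nightingale (3), through (1), shoe (1) → 5 ✓
Line 2: yesterday (3), at (1), strange (1), chrysanthemum (4) → 9 (expected 7)
Line 3: cradle (2), leaps (1), near (1), thought (1) → 5 ✓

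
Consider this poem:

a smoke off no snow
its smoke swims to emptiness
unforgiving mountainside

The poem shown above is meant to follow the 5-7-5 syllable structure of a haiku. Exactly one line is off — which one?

Line 1: "a smoke off no snow": 1+1+1+1+1 = 5 ✓
Line 2: "its smoke swims to emptiness": 1+1+1+1+3 = 7 ✓
Line 3: "unforgiving mountainside": 4+3 = 7 (expected 5)

Line 3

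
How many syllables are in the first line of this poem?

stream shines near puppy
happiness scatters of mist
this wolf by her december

The first line: stream(1) + shines(1) + near(1) + puppy(2) = 5

5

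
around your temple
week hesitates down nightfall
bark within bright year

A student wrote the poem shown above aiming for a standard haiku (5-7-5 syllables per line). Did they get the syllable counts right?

Yes

Line 1: "around your temple": 2+1+2 = 5 ✓
Line 2: "week hesitates down nightfall": 1+3+1+2 = 7 ✓
Line 3: "bark within bright year": 1+2+1+1 = 5 ✓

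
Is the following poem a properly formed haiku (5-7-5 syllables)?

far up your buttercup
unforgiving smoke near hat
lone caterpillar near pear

Line 1: far (1), up (1), your (1), buttercup (3) → 6 (expected 5)
Line 2: unforgiving (4), smoke (1), near (1), hat (1) → 7 ✓
Line 3: lone (1), caterpillar (4), near (1), pear (1) → 7 (expected 5)

No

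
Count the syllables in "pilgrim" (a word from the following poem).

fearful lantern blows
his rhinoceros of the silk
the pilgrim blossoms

"pilgrim" has 2 syllables.

2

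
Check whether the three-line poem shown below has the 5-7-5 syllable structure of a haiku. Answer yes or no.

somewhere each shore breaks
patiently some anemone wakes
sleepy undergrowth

Line 1: somewhere(2) + each(1) + shore(1) + breaks(1) = 5 ✓
Line 2: patiently(3) + some(1) + anemone(4) + wakes(1) = 9 (expected 7)
Line 3: sleepy(2) + undergrowth(3) = 5 ✓

No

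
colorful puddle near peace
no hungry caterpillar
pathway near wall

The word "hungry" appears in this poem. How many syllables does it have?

"hungry" has 2 syllables.

2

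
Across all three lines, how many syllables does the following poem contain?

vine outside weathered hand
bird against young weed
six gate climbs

Line 1: vine (1), outside (2), weathered (2), hand (1) → 6
Line 2: bird (1), against (2), young (1), weed (1) → 5
Line 3: six (1), gate (1), climbs (1) → 3
Total: 6 + 5 + 3 = 14

14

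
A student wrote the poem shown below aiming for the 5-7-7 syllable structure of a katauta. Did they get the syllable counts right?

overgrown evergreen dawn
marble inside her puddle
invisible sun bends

No

Line 1: overgrown (3), evergreen (3), dawn (1) → 7 (expected 5)
Line 2: marble (2), inside (2), her (1), puddle (2) → 7 ✓
Line 3: invisible (4), sun (1), bends (1) → 6 (expected 7)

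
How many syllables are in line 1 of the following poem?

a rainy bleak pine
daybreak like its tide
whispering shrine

5

Line 1: a (1), rainy (2), bleak (1), pine (1) → 5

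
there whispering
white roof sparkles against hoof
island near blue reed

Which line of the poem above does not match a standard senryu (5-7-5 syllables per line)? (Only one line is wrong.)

Line 1

Line 1: there(1) + whispering(3) = 4 (expected 5)
Line 2: white(1) + roof(1) + sparkles(2) + against(2) + hoof(1) = 7 ✓
Line 3: island(2) + near(1) + blue(1) + reed(1) = 5 ✓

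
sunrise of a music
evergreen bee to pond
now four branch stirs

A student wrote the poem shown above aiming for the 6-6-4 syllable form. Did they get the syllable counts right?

Line 1: sunrise(2) + of(1) + a(1) + music(2) = 6 ✓
Line 2: evergreen(3) + bee(1) + to(1) + pond(1) = 6 ✓
Line 3: now(1) + four(1) + branch(1) + stirs(1) = 4 ✓

Yes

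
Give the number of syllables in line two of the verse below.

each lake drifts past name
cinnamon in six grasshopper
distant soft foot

8

Line two: cinnamon(3) + in(1) + six(1) + grasshopper(3) = 8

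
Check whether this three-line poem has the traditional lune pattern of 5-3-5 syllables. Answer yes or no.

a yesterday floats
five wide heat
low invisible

Yes

Line 1: "a yesterday floats": 1+3+1 = 5 ✓
Line 2: "five wide heat": 1+1+1 = 3 ✓
Line 3: "low invisible": 1+4 = 5 ✓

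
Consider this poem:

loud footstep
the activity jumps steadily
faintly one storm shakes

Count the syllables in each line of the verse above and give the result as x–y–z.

3–9–5

Line 1: loud(1) + footstep(2) = 3
Line 2: the(1) + activity(4) + jumps(1) + steadily(3) = 9
Line 3: faintly(2) + one(1) + storm(1) + shakes(1) = 5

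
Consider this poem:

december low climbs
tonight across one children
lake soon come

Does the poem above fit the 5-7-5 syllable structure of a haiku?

Line 1: "december low climbs": 3+1+1 = 5 ✓
Line 2: "tonight across one children": 2+2+1+2 = 7 ✓
Line 3: "lake soon come": 1+1+1 = 3 (expected 5)

No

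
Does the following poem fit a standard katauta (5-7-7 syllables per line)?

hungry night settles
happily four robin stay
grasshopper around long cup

Line 1: hungry(2) + night(1) + settles(2) = 5 ✓
Line 2: happily(3) + four(1) + robin(2) + stay(1) = 7 ✓
Line 3: grasshopper(3) + around(2) + long(1) + cup(1) = 7 ✓

Yes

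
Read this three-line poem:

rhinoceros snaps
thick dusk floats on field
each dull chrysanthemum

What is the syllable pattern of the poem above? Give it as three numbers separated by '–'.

5–5–6

Line 1: rhinoceros(4) + snaps(1) = 5
Line 2: thick(1) + dusk(1) + floats(1) + on(1) + field(1) = 5
Line 3: each(1) + dull(1) + chrysanthemum(4) = 6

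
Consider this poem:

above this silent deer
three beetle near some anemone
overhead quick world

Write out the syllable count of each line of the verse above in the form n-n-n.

6-9-5

Line 1: above (2), this (1), silent (2), deer (1) → 6
Line 2: three (1), beetle (2), near (1), some (1), anemone (4) → 9
Line 3: overhead (3), quick (1), world (1) → 5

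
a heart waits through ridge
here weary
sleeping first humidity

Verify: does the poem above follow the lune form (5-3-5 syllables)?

Line 1: a(1) + heart(1) + waits(1) + through(1) + ridge(1) = 5 ✓
Line 2: here(1) + weary(2) = 3 ✓
Line 3: sleeping(2) + first(1) + humidity(4) = 7 (expected 5)

No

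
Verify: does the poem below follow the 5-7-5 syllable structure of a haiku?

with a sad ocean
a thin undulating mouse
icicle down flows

Line 1: with (1), a (1), sad (1), ocean (2) → 5 ✓
Line 2: a (1), thin (1), undulating (4), mouse (1) → 7 ✓
Line 3: icicle (3), down (1), flows (1) → 5 ✓

Yes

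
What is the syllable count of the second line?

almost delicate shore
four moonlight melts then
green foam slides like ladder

The second line: "four moonlight melts then": 1+2+1+1 = 5

5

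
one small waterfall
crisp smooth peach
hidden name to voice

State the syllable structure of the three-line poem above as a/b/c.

5/3/5

Line 1: "one small waterfall": 1+1+3 = 5
Line 2: "crisp smooth peach": 1+1+1 = 3
Line 3: "hidden name to voice": 2+1+1+1 = 5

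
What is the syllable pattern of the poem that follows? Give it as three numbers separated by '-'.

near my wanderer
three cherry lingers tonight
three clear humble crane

Line 1: near(1) + my(1) + wanderer(3) = 5
Line 2: three(1) + cherry(2) + lingers(2) + tonight(2) = 7
Line 3: three(1) + clear(1) + humble(2) + crane(1) = 5

5-7-5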